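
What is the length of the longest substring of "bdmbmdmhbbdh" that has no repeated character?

4

[b] len 1
[b, d] len 2
[b, d, m] len 3
[d, m, b] len 3
[b, m] len 2
[b, m, d] len 3
[d, m] len 2
[d, m, h] len 3
[d, m, h, b] len 4
[b] len 1
[b, d] len 2
[b, d, h] len 3
Longest all-distinct length: 4.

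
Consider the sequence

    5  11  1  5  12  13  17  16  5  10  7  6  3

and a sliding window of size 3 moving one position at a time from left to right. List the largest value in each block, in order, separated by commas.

11, 11, 12, 13, 17, 17, 17, 16, 10, 10, 7

Sliding a size-3 window across the 13 values:
[5, 11, 1] → max 11
[11, 1, 5] → max 11
[1, 5, 12] → max 12
[5, 12, 13] → max 13
[12, 13, 17] → max 17
[13, 17, 16] → max 17
[17, 16, 5] → max 17
[16, 5, 10] → max 16
[5, 10, 7] → max 10
[10, 7, 6] → max 10
[7, 6, 3] → max 7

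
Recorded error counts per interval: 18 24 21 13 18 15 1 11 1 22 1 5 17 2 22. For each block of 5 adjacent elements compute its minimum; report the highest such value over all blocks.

13

Window mins for each of the 11 positions:
18 24 21 13 18 → min 13
24 21 13 18 15 → min 13
21 13 18 15 1 → min 1
13 18 15 1 11 → min 1
18 15 1 11 1 → min 1
15 1 11 1 22 → min 1
1 11 1 22 1 → min 1
11 1 22 1 5 → min 1
1 22 1 5 17 → min 1
22 1 5 17 2 → min 1
1 5 17 2 22 → min 1
Highest of these is 13.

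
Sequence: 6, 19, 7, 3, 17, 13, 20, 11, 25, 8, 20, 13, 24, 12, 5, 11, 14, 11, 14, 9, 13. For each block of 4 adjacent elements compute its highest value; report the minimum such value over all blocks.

(6, 19, 7, 3) → max 19
(19, 7, 3, 17) → max 19
(7, 3, 17, 13) → max 17
(3, 17, 13, 20) → max 20
(17, 13, 20, 11) → max 20
(13, 20, 11, 25) → max 25
(20, 11, 25, 8) → max 25
(11, 25, 8, 20) → max 25
(25, 8, 20, 13) → max 25
(8, 20, 13, 24) → max 24
(20, 13, 24, 12) → max 24
(13, 24, 12, 5) → max 24
(24, 12, 5, 11) → max 24
(12, 5, 11, 14) → max 14
(5, 11, 14, 11) → max 14
(11, 14, 11, 14) → max 14
(14, 11, 14, 9) → max 14
(11, 14, 9, 13) → max 14
Minimum of these is 14.

14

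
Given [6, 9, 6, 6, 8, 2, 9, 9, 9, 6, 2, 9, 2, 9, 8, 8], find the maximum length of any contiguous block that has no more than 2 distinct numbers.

add 6: window [6] (1 distinct), len 1
add 9: window [6, 9] (2 distinct), len 2
add 6: window [6, 9, 6] (2 distinct), len 3
add 6: window [6, 9, 6, 6] (2 distinct), len 4
add 8: window [6, 6, 8] (2 distinct), len 3
add 2: window [8, 2] (2 distinct), len 2
add 9: window [2, 9] (2 distinct), len 2
add 9: window [2, 9, 9] (2 distinct), len 3
add 9: window [2, 9, 9, 9] (2 distinct), len 4
add 6: window [9, 9, 9, 6] (2 distinct), len 4
add 2: window [6, 2] (2 distinct), len 2
add 9: window [2, 9] (2 distinct), len 2
add 2: window [2, 9, 2] (2 distinct), len 3
add 9: window [2, 9, 2, 9] (2 distinct), len 4
add 8: window [9, 8] (2 distinct), len 2
add 8: window [9, 8, 8] (2 distinct), len 3
Longest length with ≤2 distinct: 4.

4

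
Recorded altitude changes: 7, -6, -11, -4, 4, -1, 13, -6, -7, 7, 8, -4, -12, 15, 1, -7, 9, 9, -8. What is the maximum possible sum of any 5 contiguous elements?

27

7 -6 -11 -4 4 → sum -10
-6 -11 -4 4 -1 → sum -18
-11 -4 4 -1 13 → sum 1
-4 4 -1 13 -6 → sum 6
4 -1 13 -6 -7 → sum 3
-1 13 -6 -7 7 → sum 6
13 -6 -7 7 8 → sum 15
-6 -7 7 8 -4 → sum -2
-7 7 8 -4 -12 → sum -8
7 8 -4 -12 15 → sum 14
8 -4 -12 15 1 → sum 8
-4 -12 15 1 -7 → sum -7
-12 15 1 -7 9 → sum 6
15 1 -7 9 9 → sum 27
1 -7 9 9 -8 → sum 4
Maximum of these is 27.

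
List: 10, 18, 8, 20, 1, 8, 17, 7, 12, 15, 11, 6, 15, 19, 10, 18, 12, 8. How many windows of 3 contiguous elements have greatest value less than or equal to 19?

(10, 18, 8) → max 18  ≤ 19 ✓
(18, 8, 20) → max 20
(8, 20, 1) → max 20
(20, 1, 8) → max 20
(1, 8, 17) → max 17  ≤ 19 ✓
(8, 17, 7) → max 17  ≤ 19 ✓
(17, 7, 12) → max 17  ≤ 19 ✓
(7, 12, 15) → max 15  ≤ 19 ✓
(12, 15, 11) → max 15  ≤ 19 ✓
(15, 11, 6) → max 15  ≤ 19 ✓
(11, 6, 15) → max 15  ≤ 19 ✓
(6, 15, 19) → max 19  ≤ 19 ✓
(15, 19, 10) → max 19  ≤ 19 ✓
(19, 10, 18) → max 19  ≤ 19 ✓
(10, 18, 12) → max 18  ≤ 19 ✓
(18, 12, 8) → max 18  ≤ 19 ✓
13 windows satisfy the condition.

13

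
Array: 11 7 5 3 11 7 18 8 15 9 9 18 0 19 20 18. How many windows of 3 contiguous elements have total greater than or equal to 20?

[11, 7, 5] → sum 23  ≥ 20 ✓
[7, 5, 3] → sum 15
[5, 3, 11] → sum 19
[3, 11, 7] → sum 21  ≥ 20 ✓
[11, 7, 18] → sum 36  ≥ 20 ✓
[7, 18, 8] → sum 33  ≥ 20 ✓
[18, 8, 15] → sum 41  ≥ 20 ✓
[8, 15, 9] → sum 32  ≥ 20 ✓
[15, 9, 9] → sum 33  ≥ 20 ✓
[9, 9, 18] → sum 36  ≥ 20 ✓
[9, 18, 0] → sum 27  ≥ 20 ✓
[18, 0, 19] → sum 37  ≥ 20 ✓
[0, 19, 20] → sum 39  ≥ 20 ✓
[19, 20, 18] → sum 57  ≥ 20 ✓
12 windows satisfy the condition.

12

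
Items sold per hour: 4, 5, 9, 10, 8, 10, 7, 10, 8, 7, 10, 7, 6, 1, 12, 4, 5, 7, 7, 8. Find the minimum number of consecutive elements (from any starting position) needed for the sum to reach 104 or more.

13

add 4: running sum 4 < 104
add 5: running sum 9 < 104
add 9: running sum 18 < 104
add 10: running sum 28 < 104
add 8: running sum 36 < 104
add 10: running sum 46 < 104
add 7: running sum 53 < 104
add 10: running sum 63 < 104
add 8: running sum 71 < 104
add 7: running sum 78 < 104
add 10: running sum 88 < 104
add 7: running sum 95 < 104
add 6: running sum 101 < 104
add 1: running sum 102 < 104
add 12: shortest ending here [9, 10, 8, 10, 7, 10, 8, 7, 10, 7, 6, 1, 12] sum 105, len 13
add 4: shortest ending here [9, 10, 8, 10, 7, 10, 8, 7, 10, 7, 6, 1, 12, 4] sum 109, len 14
add 5: shortest ending here [10, 8, 10, 7, 10, 8, 7, 10, 7, 6, 1, 12, 4, 5] sum 105, len 14
add 7: shortest ending here [10, 8, 10, 7, 10, 8, 7, 10, 7, 6, 1, 12, 4, 5, 7] sum 112, len 15
add 7: shortest ending here [8, 10, 7, 10, 8, 7, 10, 7, 6, 1, 12, 4, 5, 7, 7] sum 109, len 15
add 8: shortest ending here [10, 7, 10, 8, 7, 10, 7, 6, 1, 12, 4, 5, 7, 7, 8] sum 109, len 15
Shortest qualifying length: 13.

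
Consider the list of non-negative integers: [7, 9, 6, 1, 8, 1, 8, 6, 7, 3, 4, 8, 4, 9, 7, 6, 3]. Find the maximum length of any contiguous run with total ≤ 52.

10

add 7: [7] sum 7, len 1
add 9: [7, 9] sum 16, len 2
add 6: [7, 9, 6] sum 22, len 3
add 1: [7, 9, 6, 1] sum 23, len 4
add 8: [7, 9, 6, 1, 8] sum 31, len 5
add 1: [7, 9, 6, 1, 8, 1] sum 32, len 6
add 8: [7, 9, 6, 1, 8, 1, 8] sum 40, len 7
add 6: [7, 9, 6, 1, 8, 1, 8, 6] sum 46, len 8
add 7: [9, 6, 1, 8, 1, 8, 6, 7] sum 46, len 8
add 3: [9, 6, 1, 8, 1, 8, 6, 7, 3] sum 49, len 9
add 4: [6, 1, 8, 1, 8, 6, 7, 3, 4] sum 44, len 9
add 8: [6, 1, 8, 1, 8, 6, 7, 3, 4, 8] sum 52, len 10
add 4: [1, 8, 1, 8, 6, 7, 3, 4, 8, 4] sum 50, len 10
add 9: [1, 8, 6, 7, 3, 4, 8, 4, 9] sum 50, len 9
add 7: [6, 7, 3, 4, 8, 4, 9, 7] sum 48, len 8
add 6: [7, 3, 4, 8, 4, 9, 7, 6] sum 48, len 8
add 3: [7, 3, 4, 8, 4, 9, 7, 6, 3] sum 51, len 9
Longest length seen: 10.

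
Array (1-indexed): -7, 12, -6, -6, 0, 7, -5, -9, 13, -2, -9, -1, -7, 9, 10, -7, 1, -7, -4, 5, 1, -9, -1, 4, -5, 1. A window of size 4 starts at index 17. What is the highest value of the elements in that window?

Elements at indices 17..20: 1, -7, -4, 5
max(1, -7, -4, 5) = 5

5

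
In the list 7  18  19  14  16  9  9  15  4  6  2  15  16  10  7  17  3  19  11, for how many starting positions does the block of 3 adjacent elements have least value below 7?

8

[7, 18, 19] → min 7
[18, 19, 14] → min 14
[19, 14, 16] → min 14
[14, 16, 9] → min 9
[16, 9, 9] → min 9
[9, 9, 15] → min 9
[9, 15, 4] → min 4  < 7 ✓
[15, 4, 6] → min 4  < 7 ✓
[4, 6, 2] → min 2  < 7 ✓
[6, 2, 15] → min 2  < 7 ✓
[2, 15, 16] → min 2  < 7 ✓
[15, 16, 10] → min 10
[16, 10, 7] → min 7
[10, 7, 17] → min 7
[7, 17, 3] → min 3  < 7 ✓
[17, 3, 19] → min 3  < 7 ✓
[3, 19, 11] → min 3  < 7 ✓
8 windows satisfy the condition.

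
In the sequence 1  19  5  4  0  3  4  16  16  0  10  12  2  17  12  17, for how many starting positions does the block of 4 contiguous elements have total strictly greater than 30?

7

1 19 5 4 → sum 29
19 5 4 0 → sum 28
5 4 0 3 → sum 12
4 0 3 4 → sum 11
0 3 4 16 → sum 23
3 4 16 16 → sum 39  > 30 ✓
4 16 16 0 → sum 36  > 30 ✓
16 16 0 10 → sum 42  > 30 ✓
16 0 10 12 → sum 38  > 30 ✓
0 10 12 2 → sum 24
10 12 2 17 → sum 41  > 30 ✓
12 2 17 12 → sum 43  > 30 ✓
2 17 12 17 → sum 48  > 30 ✓
7 windows satisfy the condition.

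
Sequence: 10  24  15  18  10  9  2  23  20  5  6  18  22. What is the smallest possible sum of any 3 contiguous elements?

21

Window sums for each of the 11 positions:
[10, 24, 15] → sum 49
[24, 15, 18] → sum 57
[15, 18, 10] → sum 43
[18, 10, 9] → sum 37
[10, 9, 2] → sum 21
[9, 2, 23] → sum 34
[2, 23, 20] → sum 45
[23, 20, 5] → sum 48
[20, 5, 6] → sum 31
[5, 6, 18] → sum 29
[6, 18, 22] → sum 46
Smallest of these is 21.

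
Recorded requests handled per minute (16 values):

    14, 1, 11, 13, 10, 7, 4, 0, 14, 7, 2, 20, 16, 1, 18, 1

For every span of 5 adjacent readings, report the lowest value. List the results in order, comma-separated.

1, 1, 4, 0, 0, 0, 0, 0, 2, 1, 1, 1

Sliding a size-5 window across the 16 values:
[14, 1, 11, 13, 10] → min 1
[1, 11, 13, 10, 7] → min 1
[11, 13, 10, 7, 4] → min 4
[13, 10, 7, 4, 0] → min 0
[10, 7, 4, 0, 14] → min 0
[7, 4, 0, 14, 7] → min 0
[4, 0, 14, 7, 2] → min 0
[0, 14, 7, 2, 20] → min 0
[14, 7, 2, 20, 16] → min 2
[7, 2, 20, 16, 1] → min 1
[2, 20, 16, 1, 18] → min 1
[20, 16, 1, 18, 1] → min 1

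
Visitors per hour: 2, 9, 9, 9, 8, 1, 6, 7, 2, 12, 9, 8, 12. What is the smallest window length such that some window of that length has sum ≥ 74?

add 2: running sum 2 < 74
add 9: running sum 11 < 74
add 9: running sum 20 < 74
add 9: running sum 29 < 74
add 8: running sum 37 < 74
add 1: running sum 38 < 74
add 6: running sum 44 < 74
add 7: running sum 51 < 74
add 2: running sum 53 < 74
add 12: running sum 65 < 74
end 10: [2, 9, 9, 9, 8, 1, 6, 7, 2, 12, 9] sum 74, len 11
end 11: [9, 9, 9, 8, 1, 6, 7, 2, 12, 9, 8] sum 80, len 11
end 12: [9, 8, 1, 6, 7, 2, 12, 9, 8, 12] sum 74, len 10
Shortest qualifying length: 10.

10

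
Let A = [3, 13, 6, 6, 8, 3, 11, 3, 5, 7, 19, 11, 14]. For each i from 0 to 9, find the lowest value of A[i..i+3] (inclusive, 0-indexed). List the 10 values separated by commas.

Sliding a size-4 window across the 13 values:
(3, 13, 6, 6) → min 3
(13, 6, 6, 8) → min 6
(6, 6, 8, 3) → min 3
(6, 8, 3, 11) → min 3
(8, 3, 11, 3) → min 3
(3, 11, 3, 5) → min 3
(11, 3, 5, 7) → min 3
(3, 5, 7, 19) → min 3
(5, 7, 19, 11) → min 5
(7, 19, 11, 14) → min 7

3, 6, 3, 3, 3, 3, 3, 3, 5, 7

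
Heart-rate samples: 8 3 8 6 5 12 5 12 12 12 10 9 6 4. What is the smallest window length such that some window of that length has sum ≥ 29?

3

add 8: running sum 8 < 29
add 3: running sum 11 < 29
add 8: running sum 19 < 29
add 6: running sum 25 < 29
add 5: shortest ending here [8, 3, 8, 6, 5] sum 30, len 5
add 12: shortest ending here [8, 6, 5, 12] sum 31, len 4
add 5: shortest ending here [8, 6, 5, 12, 5] sum 36, len 5
add 12: shortest ending here [12, 5, 12] sum 29, len 3
add 12: shortest ending here [5, 12, 12] sum 29, len 3
add 12: shortest ending here [12, 12, 12] sum 36, len 3
add 10: shortest ending here [12, 12, 10] sum 34, len 3
add 9: shortest ending here [12, 10, 9] sum 31, len 3
add 6: shortest ending here [12, 10, 9, 6] sum 37, len 4
add 4: shortest ending here [10, 9, 6, 4] sum 29, len 4
Shortest qualifying length: 3.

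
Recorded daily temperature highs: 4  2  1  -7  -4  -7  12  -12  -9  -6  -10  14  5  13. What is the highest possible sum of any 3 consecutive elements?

4 2 1 → sum 7
2 1 -7 → sum -4
1 -7 -4 → sum -10
-7 -4 -7 → sum -18
-4 -7 12 → sum 1
-7 12 -12 → sum -7
12 -12 -9 → sum -9
-12 -9 -6 → sum -27
-9 -6 -10 → sum -25
-6 -10 14 → sum -2
-10 14 5 → sum 9
14 5 13 → sum 32
Highest of these is 32.

32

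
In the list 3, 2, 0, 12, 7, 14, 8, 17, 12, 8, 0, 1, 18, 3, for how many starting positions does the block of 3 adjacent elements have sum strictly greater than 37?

1

[3, 2, 0] → sum 5
[2, 0, 12] → sum 14
[0, 12, 7] → sum 19
[12, 7, 14] → sum 33
[7, 14, 8] → sum 29
[14, 8, 17] → sum 39  > 37 ✓
[8, 17, 12] → sum 37
[17, 12, 8] → sum 37
[12, 8, 0] → sum 20
[8, 0, 1] → sum 9
[0, 1, 18] → sum 19
[1, 18, 3] → sum 22
1 window satisfy the condition.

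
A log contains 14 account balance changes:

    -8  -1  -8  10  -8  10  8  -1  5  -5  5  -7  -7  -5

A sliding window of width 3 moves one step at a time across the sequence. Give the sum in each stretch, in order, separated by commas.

-17, 1, -6, 12, 10, 17, 12, -1, 5, -7, -9, -19

(-8, -1, -8) → sum -17
(-1, -8, 10) → sum 1
(-8, 10, -8) → sum -6
(10, -8, 10) → sum 12
(-8, 10, 8) → sum 10
(10, 8, -1) → sum 17
(8, -1, 5) → sum 12
(-1, 5, -5) → sum -1
(5, -5, 5) → sum 5
(-5, 5, -7) → sum -7
(5, -7, -7) → sum -9
(-7, -7, -5) → sum -19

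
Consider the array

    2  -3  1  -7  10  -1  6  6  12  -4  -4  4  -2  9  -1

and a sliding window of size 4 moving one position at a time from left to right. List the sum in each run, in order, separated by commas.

-7, 1, 3, 8, 21, 23, 20, 10, 8, -6, 7, 10

(2, -3, 1, -7) → sum -7
(-3, 1, -7, 10) → sum 1
(1, -7, 10, -1) → sum 3
(-7, 10, -1, 6) → sum 8
(10, -1, 6, 6) → sum 21
(-1, 6, 6, 12) → sum 23
(6, 6, 12, -4) → sum 20
(6, 12, -4, -4) → sum 10
(12, -4, -4, 4) → sum 8
(-4, -4, 4, -2) → sum -6
(-4, 4, -2, 9) → sum 7
(4, -2, 9, -1) → sum 10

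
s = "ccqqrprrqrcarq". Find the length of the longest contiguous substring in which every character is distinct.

4

add c: [c] len 1
add c (repeat c, move left end past it): [c] len 1
add q: [c, q] len 2
add q (repeat q, move left end past it): [q] len 1
add r: [q, r] len 2
add p: [q, r, p] len 3
add r (repeat r, move left end past it): [p, r] len 2
add r (repeat r, move left end past it): [r] len 1
add q: [r, q] len 2
add r (repeat r, move left end past it): [q, r] len 2
add c: [q, r, c] len 3
add a: [q, r, c, a] len 4
add r (repeat r, move left end past it): [c, a, r] len 3
add q: [c, a, r, q] len 4
Longest all-distinct length: 4.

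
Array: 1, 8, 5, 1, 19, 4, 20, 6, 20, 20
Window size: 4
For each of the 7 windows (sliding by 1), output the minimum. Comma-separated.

1, 1, 1, 1, 4, 4, 6

Sliding a size-4 window across the 10 values:
1 8 5 1 → min 1
8 5 1 19 → min 1
5 1 19 4 → min 1
1 19 4 20 → min 1
19 4 20 6 → min 4
4 20 6 20 → min 4
20 6 20 20 → min 6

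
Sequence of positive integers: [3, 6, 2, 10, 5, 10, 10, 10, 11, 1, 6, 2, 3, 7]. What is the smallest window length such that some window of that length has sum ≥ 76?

add 3: running sum 3 < 76
add 6: running sum 9 < 76
add 2: running sum 11 < 76
add 10: running sum 21 < 76
add 5: running sum 26 < 76
add 10: running sum 36 < 76
add 10: running sum 46 < 76
add 10: running sum 56 < 76
add 11: running sum 67 < 76
add 1: running sum 68 < 76
add 6: running sum 74 < 76
add 2: shortest ending here [3, 6, 2, 10, 5, 10, 10, 10, 11, 1, 6, 2] sum 76, len 12
add 3: shortest ending here [6, 2, 10, 5, 10, 10, 10, 11, 1, 6, 2, 3] sum 76, len 12
add 7: shortest ending here [2, 10, 5, 10, 10, 10, 11, 1, 6, 2, 3, 7] sum 77, len 12
Shortest qualifying length: 12.

12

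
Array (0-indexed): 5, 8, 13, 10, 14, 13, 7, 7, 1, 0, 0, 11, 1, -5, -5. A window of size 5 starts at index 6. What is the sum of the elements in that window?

15

Elements at indices 6..10: 7, 7, 1, 0, 0
sum(7, 7, 1, 0, 0) = 15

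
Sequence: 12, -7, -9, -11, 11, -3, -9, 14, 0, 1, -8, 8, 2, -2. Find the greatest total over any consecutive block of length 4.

12 -7 -9 -11 → sum -15
-7 -9 -11 11 → sum -16
-9 -11 11 -3 → sum -12
-11 11 -3 -9 → sum -12
11 -3 -9 14 → sum 13
-3 -9 14 0 → sum 2
-9 14 0 1 → sum 6
14 0 1 -8 → sum 7
0 1 -8 8 → sum 1
1 -8 8 2 → sum 3
-8 8 2 -2 → sum 0
Greatest of these is 13.

13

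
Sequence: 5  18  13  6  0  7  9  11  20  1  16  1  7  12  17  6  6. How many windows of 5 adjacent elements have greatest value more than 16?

10

[5, 18, 13, 6, 0] → max 18  > 16 ✓
[18, 13, 6, 0, 7] → max 18  > 16 ✓
[13, 6, 0, 7, 9] → max 13
[6, 0, 7, 9, 11] → max 11
[0, 7, 9, 11, 20] → max 20  > 16 ✓
[7, 9, 11, 20, 1] → max 20  > 16 ✓
[9, 11, 20, 1, 16] → max 20  > 16 ✓
[11, 20, 1, 16, 1] → max 20  > 16 ✓
[20, 1, 16, 1, 7] → max 20  > 16 ✓
[1, 16, 1, 7, 12] → max 16
[16, 1, 7, 12, 17] → max 17  > 16 ✓
[1, 7, 12, 17, 6] → max 17  > 16 ✓
[7, 12, 17, 6, 6] → max 17  > 16 ✓
10 windows satisfy the condition.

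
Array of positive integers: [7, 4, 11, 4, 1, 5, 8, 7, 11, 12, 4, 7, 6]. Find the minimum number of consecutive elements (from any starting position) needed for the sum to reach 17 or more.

2

add 7: running sum 7 < 17
add 4: running sum 11 < 17
end 2: [7, 4, 11] sum 22, len 3
end 3: [4, 11, 4] sum 19, len 3
end 4: [4, 11, 4, 1] sum 20, len 4
end 5: [11, 4, 1, 5] sum 21, len 4
end 6: [4, 1, 5, 8] sum 18, len 4
end 7: [5, 8, 7] sum 20, len 3
end 8: [7, 11] sum 18, len 2
end 9: [11, 12] sum 23, len 2
end 10: [11, 12, 4] sum 27, len 3
end 11: [12, 4, 7] sum 23, len 3
end 12: [4, 7, 6] sum 17, len 3
Shortest qualifying length: 2.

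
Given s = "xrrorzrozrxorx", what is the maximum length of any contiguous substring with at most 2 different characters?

4

[x] 1 distinct, len 1
[x, r] 2 distinct, len 2
[x, r, r] 2 distinct, len 3
[r, r, o] 2 distinct, len 3
[r, r, o, r] 2 distinct, len 4
[r, z] 2 distinct, len 2
[r, z, r] 2 distinct, len 3
[r, o] 2 distinct, len 2
[o, z] 2 distinct, len 2
[z, r] 2 distinct, len 2
[r, x] 2 distinct, len 2
[x, o] 2 distinct, len 2
[o, r] 2 distinct, len 2
[r, x] 2 distinct, len 2
Longest length with ≤2 distinct: 4.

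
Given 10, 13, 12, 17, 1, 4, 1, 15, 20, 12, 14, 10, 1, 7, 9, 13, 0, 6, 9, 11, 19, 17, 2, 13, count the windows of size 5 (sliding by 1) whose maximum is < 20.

(10, 13, 12, 17, 1) → max 17  < 20 ✓
(13, 12, 17, 1, 4) → max 17  < 20 ✓
(12, 17, 1, 4, 1) → max 17  < 20 ✓
(17, 1, 4, 1, 15) → max 17  < 20 ✓
(1, 4, 1, 15, 20) → max 20
(4, 1, 15, 20, 12) → max 20
(1, 15, 20, 12, 14) → max 20
(15, 20, 12, 14, 10) → max 20
(20, 12, 14, 10, 1) → max 20
(12, 14, 10, 1, 7) → max 14  < 20 ✓
(14, 10, 1, 7, 9) → max 14  < 20 ✓
(10, 1, 7, 9, 13) → max 13  < 20 ✓
(1, 7, 9, 13, 0) → max 13  < 20 ✓
(7, 9, 13, 0, 6) → max 13  < 20 ✓
(9, 13, 0, 6, 9) → max 13  < 20 ✓
(13, 0, 6, 9, 11) → max 13  < 20 ✓
(0, 6, 9, 11, 19) → max 19  < 20 ✓
(6, 9, 11, 19, 17) → max 19  < 20 ✓
(9, 11, 19, 17, 2) → max 19  < 20 ✓
(11, 19, 17, 2, 13) → max 19  < 20 ✓
15 windows satisfy the condition.

15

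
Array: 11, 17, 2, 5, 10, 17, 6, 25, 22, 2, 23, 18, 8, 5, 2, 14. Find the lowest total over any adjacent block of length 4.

29

11 17 2 5 → sum 35
17 2 5 10 → sum 34
2 5 10 17 → sum 34
5 10 17 6 → sum 38
10 17 6 25 → sum 58
17 6 25 22 → sum 70
6 25 22 2 → sum 55
25 22 2 23 → sum 72
22 2 23 18 → sum 65
2 23 18 8 → sum 51
23 18 8 5 → sum 54
18 8 5 2 → sum 33
8 5 2 14 → sum 29
Lowest of these is 29.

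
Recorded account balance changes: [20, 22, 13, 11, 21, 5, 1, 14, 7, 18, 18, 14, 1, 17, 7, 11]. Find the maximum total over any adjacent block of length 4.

[20, 22, 13, 11] → sum 66
[22, 13, 11, 21] → sum 67
[13, 11, 21, 5] → sum 50
[11, 21, 5, 1] → sum 38
[21, 5, 1, 14] → sum 41
[5, 1, 14, 7] → sum 27
[1, 14, 7, 18] → sum 40
[14, 7, 18, 18] → sum 57
[7, 18, 18, 14] → sum 57
[18, 18, 14, 1] → sum 51
[18, 14, 1, 17] → sum 50
[14, 1, 17, 7] → sum 39
[1, 17, 7, 11] → sum 36
Maximum of these is 67.

67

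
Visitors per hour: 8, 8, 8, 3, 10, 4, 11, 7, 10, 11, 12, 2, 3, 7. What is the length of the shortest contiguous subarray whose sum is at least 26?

3

Extend right; whenever the sum reaches 26, record the length and shrink from the left:
add 8: running sum 8 < 26
add 8: running sum 16 < 26
add 8: running sum 24 < 26
add 3: shortest ending here [8, 8, 8, 3] sum 27, len 4
add 10: shortest ending here [8, 8, 3, 10] sum 29, len 4
add 4: shortest ending here [8, 8, 3, 10, 4] sum 33, len 5
add 11: shortest ending here [3, 10, 4, 11] sum 28, len 4
add 7: shortest ending here [10, 4, 11, 7] sum 32, len 4
add 10: shortest ending here [11, 7, 10] sum 28, len 3
add 11: shortest ending here [7, 10, 11] sum 28, len 3
add 12: shortest ending here [10, 11, 12] sum 33, len 3
add 2: shortest ending here [10, 11, 12, 2] sum 35, len 4
add 3: shortest ending here [11, 12, 2, 3] sum 28, len 4
add 7: shortest ending here [11, 12, 2, 3, 7] sum 35, len 5
Shortest qualifying length: 3.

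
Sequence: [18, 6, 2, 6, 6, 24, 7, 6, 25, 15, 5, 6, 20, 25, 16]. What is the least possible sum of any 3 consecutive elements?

14

Each size-3 window and its sum:
[18, 6, 2] → sum 26
[6, 2, 6] → sum 14
[2, 6, 6] → sum 14
[6, 6, 24] → sum 36
[6, 24, 7] → sum 37
[24, 7, 6] → sum 37
[7, 6, 25] → sum 38
[6, 25, 15] → sum 46
[25, 15, 5] → sum 45
[15, 5, 6] → sum 26
[5, 6, 20] → sum 31
[6, 20, 25] → sum 51
[20, 25, 16] → sum 61
Least of these is 14.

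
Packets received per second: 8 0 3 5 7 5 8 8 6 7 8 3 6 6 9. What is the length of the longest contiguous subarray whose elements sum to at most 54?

9

Extend to the right; shrink from the left whenever the sum exceeds 54:
→ 8: sum 8, len 1
→ 0: sum 8, len 2
→ 3: sum 11, len 3
→ 5: sum 16, len 4
→ 7: sum 23, len 5
→ 5: sum 28, len 6
→ 8: sum 36, len 7
→ 8: sum 44, len 8
→ 6: sum 50, len 9
→ 7 (dropped 8): sum 49, len 9
→ 8 (dropped 0, 3): sum 54, len 8
→ 3 (dropped 5): sum 52, len 8
→ 6 (dropped 7): sum 51, len 8
→ 6 (dropped 5): sum 52, len 8
→ 9 (dropped 8): sum 53, len 8
Longest length seen: 9.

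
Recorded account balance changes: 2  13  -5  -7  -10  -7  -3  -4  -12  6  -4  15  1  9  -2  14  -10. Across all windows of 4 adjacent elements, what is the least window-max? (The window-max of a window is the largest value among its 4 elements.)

2 13 -5 -7 → max 13
13 -5 -7 -10 → max 13
-5 -7 -10 -7 → max -5
-7 -10 -7 -3 → max -3
-10 -7 -3 -4 → max -3
-7 -3 -4 -12 → max -3
-3 -4 -12 6 → max 6
-4 -12 6 -4 → max 6
-12 6 -4 15 → max 15
6 -4 15 1 → max 15
-4 15 1 9 → max 15
15 1 9 -2 → max 15
1 9 -2 14 → max 14
9 -2 14 -10 → max 14
Least of these is -5.

-5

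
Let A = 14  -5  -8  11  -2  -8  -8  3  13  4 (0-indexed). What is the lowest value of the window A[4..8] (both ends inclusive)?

-8

Elements at indices 4..8: -2, -8, -8, 3, 13
min(-2, -8, -8, 3, 13) = -8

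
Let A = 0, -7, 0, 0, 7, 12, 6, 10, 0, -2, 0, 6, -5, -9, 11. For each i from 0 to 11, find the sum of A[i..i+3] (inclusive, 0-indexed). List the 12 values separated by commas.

-7, 0, 19, 25, 35, 28, 14, 8, 4, -1, -8, 3

(0, -7, 0, 0) → sum -7
(-7, 0, 0, 7) → sum 0
(0, 0, 7, 12) → sum 19
(0, 7, 12, 6) → sum 25
(7, 12, 6, 10) → sum 35
(12, 6, 10, 0) → sum 28
(6, 10, 0, -2) → sum 14
(10, 0, -2, 0) → sum 8
(0, -2, 0, 6) → sum 4
(-2, 0, 6, -5) → sum -1
(0, 6, -5, -9) → sum -8
(6, -5, -9, 11) → sum 3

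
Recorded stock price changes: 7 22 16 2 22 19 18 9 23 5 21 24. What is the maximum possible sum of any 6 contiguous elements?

100

[7, 22, 16, 2, 22, 19] → sum 88
[22, 16, 2, 22, 19, 18] → sum 99
[16, 2, 22, 19, 18, 9] → sum 86
[2, 22, 19, 18, 9, 23] → sum 93
[22, 19, 18, 9, 23, 5] → sum 96
[19, 18, 9, 23, 5, 21] → sum 95
[18, 9, 23, 5, 21, 24] → sum 100
Maximum of these is 100.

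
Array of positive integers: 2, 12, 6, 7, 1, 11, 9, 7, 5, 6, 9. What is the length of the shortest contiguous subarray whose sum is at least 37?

Extend right; whenever the sum reaches 37, record the length and shrink from the left:
add 2: running sum 2 < 37
add 12: running sum 14 < 37
add 6: running sum 20 < 37
add 7: running sum 27 < 37
add 1: running sum 28 < 37
add 11: shortest ending here [12, 6, 7, 1, 11] sum 37, len 5
add 9: shortest ending here [12, 6, 7, 1, 11, 9] sum 46, len 6
add 7: shortest ending here [6, 7, 1, 11, 9, 7] sum 41, len 6
add 5: shortest ending here [7, 1, 11, 9, 7, 5] sum 40, len 6
add 6: shortest ending here [11, 9, 7, 5, 6] sum 38, len 5
add 9: shortest ending here [11, 9, 7, 5, 6, 9] sum 47, len 6
Shortest qualifying length: 5.

5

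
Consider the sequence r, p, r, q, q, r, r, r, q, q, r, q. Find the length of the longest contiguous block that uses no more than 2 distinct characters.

[r] 1 distinct, len 1
[r, p] 2 distinct, len 2
[r, p, r] 2 distinct, len 3
[r, q] 2 distinct, len 2
[r, q, q] 2 distinct, len 3
[r, q, q, r] 2 distinct, len 4
[r, q, q, r, r] 2 distinct, len 5
[r, q, q, r, r, r] 2 distinct, len 6
[r, q, q, r, r, r, q] 2 distinct, len 7
[r, q, q, r, r, r, q, q] 2 distinct, len 8
[r, q, q, r, r, r, q, q, r] 2 distinct, len 9
[r, q, q, r, r, r, q, q, r, q] 2 distinct, len 10
Longest length with ≤2 distinct: 10.

10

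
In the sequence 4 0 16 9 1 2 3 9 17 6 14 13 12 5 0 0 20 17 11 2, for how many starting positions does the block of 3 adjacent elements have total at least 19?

4 0 16 → sum 20  ≥ 19 ✓
0 16 9 → sum 25  ≥ 19 ✓
16 9 1 → sum 26  ≥ 19 ✓
9 1 2 → sum 12
1 2 3 → sum 6
2 3 9 → sum 14
3 9 17 → sum 29  ≥ 19 ✓
9 17 6 → sum 32  ≥ 19 ✓
17 6 14 → sum 37  ≥ 19 ✓
6 14 13 → sum 33  ≥ 19 ✓
14 13 12 → sum 39  ≥ 19 ✓
13 12 5 → sum 30  ≥ 19 ✓
12 5 0 → sum 17
5 0 0 → sum 5
0 0 20 → sum 20  ≥ 19 ✓
0 20 17 → sum 37  ≥ 19 ✓
20 17 11 → sum 48  ≥ 19 ✓
17 11 2 → sum 30  ≥ 19 ✓
13 windows satisfy the condition.

13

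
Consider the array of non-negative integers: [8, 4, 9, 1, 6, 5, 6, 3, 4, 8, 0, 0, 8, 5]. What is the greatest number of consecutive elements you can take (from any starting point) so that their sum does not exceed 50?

add 8: [8] sum 8, len 1
add 4: [8, 4] sum 12, len 2
add 9: [8, 4, 9] sum 21, len 3
add 1: [8, 4, 9, 1] sum 22, len 4
add 6: [8, 4, 9, 1, 6] sum 28, len 5
add 5: [8, 4, 9, 1, 6, 5] sum 33, len 6
add 6: [8, 4, 9, 1, 6, 5, 6] sum 39, len 7
add 3: [8, 4, 9, 1, 6, 5, 6, 3] sum 42, len 8
add 4: [8, 4, 9, 1, 6, 5, 6, 3, 4] sum 46, len 9
add 8: [4, 9, 1, 6, 5, 6, 3, 4, 8] sum 46, len 9
add 0: [4, 9, 1, 6, 5, 6, 3, 4, 8, 0] sum 46, len 10
add 0: [4, 9, 1, 6, 5, 6, 3, 4, 8, 0, 0] sum 46, len 11
add 8: [9, 1, 6, 5, 6, 3, 4, 8, 0, 0, 8] sum 50, len 11
add 5: [1, 6, 5, 6, 3, 4, 8, 0, 0, 8, 5] sum 46, len 11
Longest length seen: 11.

11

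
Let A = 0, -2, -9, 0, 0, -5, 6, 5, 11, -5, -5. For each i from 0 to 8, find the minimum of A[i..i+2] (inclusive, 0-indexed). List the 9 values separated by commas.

Sliding a size-3 window across the 11 values:
[0, -2, -9] → min -9
[-2, -9, 0] → min -9
[-9, 0, 0] → min -9
[0, 0, -5] → min -5
[0, -5, 6] → min -5
[-5, 6, 5] → min -5
[6, 5, 11] → min 5
[5, 11, -5] → min -5
[11, -5, -5] → min -5

-9, -9, -9, -5, -5, -5, 5, -5, -5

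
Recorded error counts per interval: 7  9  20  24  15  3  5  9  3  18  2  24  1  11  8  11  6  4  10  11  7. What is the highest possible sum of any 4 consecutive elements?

68

Window sums for each of the 18 positions:
(7, 9, 20, 24) → sum 60
(9, 20, 24, 15) → sum 68
(20, 24, 15, 3) → sum 62
(24, 15, 3, 5) → sum 47
(15, 3, 5, 9) → sum 32
(3, 5, 9, 3) → sum 20
(5, 9, 3, 18) → sum 35
(9, 3, 18, 2) → sum 32
(3, 18, 2, 24) → sum 47
(18, 2, 24, 1) → sum 45
(2, 24, 1, 11) → sum 38
(24, 1, 11, 8) → sum 44
(1, 11, 8, 11) → sum 31
(11, 8, 11, 6) → sum 36
(8, 11, 6, 4) → sum 29
(11, 6, 4, 10) → sum 31
(6, 4, 10, 11) → sum 31
(4, 10, 11, 7) → sum 32
Highest of these is 68.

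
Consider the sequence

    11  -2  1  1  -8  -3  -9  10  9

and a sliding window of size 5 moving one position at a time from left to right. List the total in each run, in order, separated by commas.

3, -11, -18, -9, -1

(11, -2, 1, 1, -8) → sum 3
(-2, 1, 1, -8, -3) → sum -11
(1, 1, -8, -3, -9) → sum -18
(1, -8, -3, -9, 10) → sum -9
(-8, -3, -9, 10, 9) → sum -1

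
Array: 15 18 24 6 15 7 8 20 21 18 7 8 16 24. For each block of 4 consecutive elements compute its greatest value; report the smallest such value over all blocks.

15

(15, 18, 24, 6) → max 24
(18, 24, 6, 15) → max 24
(24, 6, 15, 7) → max 24
(6, 15, 7, 8) → max 15
(15, 7, 8, 20) → max 20
(7, 8, 20, 21) → max 21
(8, 20, 21, 18) → max 21
(20, 21, 18, 7) → max 21
(21, 18, 7, 8) → max 21
(18, 7, 8, 16) → max 18
(7, 8, 16, 24) → max 24
Smallest of these is 15.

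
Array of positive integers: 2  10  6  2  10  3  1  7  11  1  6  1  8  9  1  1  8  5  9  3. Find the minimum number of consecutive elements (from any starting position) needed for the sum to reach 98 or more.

add 2: running sum 2 < 98
add 10: running sum 12 < 98
add 6: running sum 18 < 98
add 2: running sum 20 < 98
add 10: running sum 30 < 98
add 3: running sum 33 < 98
add 1: running sum 34 < 98
add 7: running sum 41 < 98
add 11: running sum 52 < 98
add 1: running sum 53 < 98
add 6: running sum 59 < 98
add 1: running sum 60 < 98
add 8: running sum 68 < 98
add 9: running sum 77 < 98
add 1: running sum 78 < 98
add 1: running sum 79 < 98
add 8: running sum 87 < 98
add 5: running sum 92 < 98
end 18: [10, 6, 2, 10, 3, 1, 7, 11, 1, 6, 1, 8, 9, 1, 1, 8, 5, 9] sum 99, len 18
end 19: [10, 6, 2, 10, 3, 1, 7, 11, 1, 6, 1, 8, 9, 1, 1, 8, 5, 9, 3] sum 102, len 19
Shortest qualifying length: 18.

18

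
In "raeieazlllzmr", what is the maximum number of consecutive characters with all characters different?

add r: [r] len 1
add a: [r, a] len 2
add e: [r, a, e] len 3
add i: [r, a, e, i] len 4
add e (repeat e, move left end past it): [i, e] len 2
add a: [i, e, a] len 3
add z: [i, e, a, z] len 4
add l: [i, e, a, z, l] len 5
add l (repeat l, move left end past it): [l] len 1
add l (repeat l, move left end past it): [l] len 1
add z: [l, z] len 2
add m: [l, z, m] len 3
add r: [l, z, m, r] len 4
Longest all-distinct length: 5.

5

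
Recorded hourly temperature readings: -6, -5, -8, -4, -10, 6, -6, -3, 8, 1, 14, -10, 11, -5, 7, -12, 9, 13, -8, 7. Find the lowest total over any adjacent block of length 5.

-33

(-6, -5, -8, -4, -10) → sum -33
(-5, -8, -4, -10, 6) → sum -21
(-8, -4, -10, 6, -6) → sum -22
(-4, -10, 6, -6, -3) → sum -17
(-10, 6, -6, -3, 8) → sum -5
(6, -6, -3, 8, 1) → sum 6
(-6, -3, 8, 1, 14) → sum 14
(-3, 8, 1, 14, -10) → sum 10
(8, 1, 14, -10, 11) → sum 24
(1, 14, -10, 11, -5) → sum 11
(14, -10, 11, -5, 7) → sum 17
(-10, 11, -5, 7, -12) → sum -9
(11, -5, 7, -12, 9) → sum 10
(-5, 7, -12, 9, 13) → sum 12
(7, -12, 9, 13, -8) → sum 9
(-12, 9, 13, -8, 7) → sum 9
Lowest of these is -33.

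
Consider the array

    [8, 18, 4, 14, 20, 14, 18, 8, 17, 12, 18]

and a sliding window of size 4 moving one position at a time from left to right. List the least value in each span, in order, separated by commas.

8 18 4 14 → min 4
18 4 14 20 → min 4
4 14 20 14 → min 4
14 20 14 18 → min 14
20 14 18 8 → min 8
14 18 8 17 → min 8
18 8 17 12 → min 8
8 17 12 18 → min 8

4, 4, 4, 14, 8, 8, 8, 8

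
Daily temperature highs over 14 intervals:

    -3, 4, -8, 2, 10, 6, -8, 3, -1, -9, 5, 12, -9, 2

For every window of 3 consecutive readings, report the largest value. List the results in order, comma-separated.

-3 4 -8 → max 4
4 -8 2 → max 4
-8 2 10 → max 10
2 10 6 → max 10
10 6 -8 → max 10
6 -8 3 → max 6
-8 3 -1 → max 3
3 -1 -9 → max 3
-1 -9 5 → max 5
-9 5 12 → max 12
5 12 -9 → max 12
12 -9 2 → max 12

4, 4, 10, 10, 10, 6, 3, 3, 5, 12, 12, 12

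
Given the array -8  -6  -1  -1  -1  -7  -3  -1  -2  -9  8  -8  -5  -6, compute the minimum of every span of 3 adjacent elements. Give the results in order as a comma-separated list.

-8, -6, -1, -7, -7, -7, -3, -9, -9, -9, -8, -8

Sliding a size-3 window across the 14 values:
-8 -6 -1 → min -8
-6 -1 -1 → min -6
-1 -1 -1 → min -1
-1 -1 -7 → min -7
-1 -7 -3 → min -7
-7 -3 -1 → min -7
-3 -1 -2 → min -3
-1 -2 -9 → min -9
-2 -9 8 → min -9
-9 8 -8 → min -9
8 -8 -5 → min -8
-8 -5 -6 → min -8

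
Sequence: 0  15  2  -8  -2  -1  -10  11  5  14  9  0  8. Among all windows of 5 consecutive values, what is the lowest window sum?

Each size-5 window and its sum:
(0, 15, 2, -8, -2) → sum 7
(15, 2, -8, -2, -1) → sum 6
(2, -8, -2, -1, -10) → sum -19
(-8, -2, -1, -10, 11) → sum -10
(-2, -1, -10, 11, 5) → sum 3
(-1, -10, 11, 5, 14) → sum 19
(-10, 11, 5, 14, 9) → sum 29
(11, 5, 14, 9, 0) → sum 39
(5, 14, 9, 0, 8) → sum 36
Lowest of these is -19.

-19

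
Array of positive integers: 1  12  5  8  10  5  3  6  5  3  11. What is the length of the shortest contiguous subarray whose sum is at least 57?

add 1: running sum 1 < 57
add 12: running sum 13 < 57
add 5: running sum 18 < 57
add 8: running sum 26 < 57
add 10: running sum 36 < 57
add 5: running sum 41 < 57
add 3: running sum 44 < 57
add 6: running sum 50 < 57
add 5: running sum 55 < 57
add 3: shortest ending here [12, 5, 8, 10, 5, 3, 6, 5, 3] sum 57, len 9
add 11: shortest ending here [12, 5, 8, 10, 5, 3, 6, 5, 3, 11] sum 68, len 10
Shortest qualifying length: 9.

9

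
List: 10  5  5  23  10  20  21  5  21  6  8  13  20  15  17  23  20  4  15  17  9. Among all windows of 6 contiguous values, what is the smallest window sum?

73

(10, 5, 5, 23, 10, 20) → sum 73
(5, 5, 23, 10, 20, 21) → sum 84
(5, 23, 10, 20, 21, 5) → sum 84
(23, 10, 20, 21, 5, 21) → sum 100
(10, 20, 21, 5, 21, 6) → sum 83
(20, 21, 5, 21, 6, 8) → sum 81
(21, 5, 21, 6, 8, 13) → sum 74
(5, 21, 6, 8, 13, 20) → sum 73
(21, 6, 8, 13, 20, 15) → sum 83
(6, 8, 13, 20, 15, 17) → sum 79
(8, 13, 20, 15, 17, 23) → sum 96
(13, 20, 15, 17, 23, 20) → sum 108
(20, 15, 17, 23, 20, 4) → sum 99
(15, 17, 23, 20, 4, 15) → sum 94
(17, 23, 20, 4, 15, 17) → sum 96
(23, 20, 4, 15, 17, 9) → sum 88
Smallest of these is 73.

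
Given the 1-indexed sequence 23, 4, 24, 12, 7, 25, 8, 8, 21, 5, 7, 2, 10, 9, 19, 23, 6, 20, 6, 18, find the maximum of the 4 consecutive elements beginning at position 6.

Elements at indices 6..9: 25, 8, 8, 21
max(25, 8, 8, 21) = 25

25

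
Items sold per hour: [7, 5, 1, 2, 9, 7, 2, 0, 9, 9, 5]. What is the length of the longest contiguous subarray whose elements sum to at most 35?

Extend to the right; shrink from the left whenever the sum exceeds 35:
add 7: [7] sum 7, len 1
add 5: [7, 5] sum 12, len 2
add 1: [7, 5, 1] sum 13, len 3
add 2: [7, 5, 1, 2] sum 15, len 4
add 9: [7, 5, 1, 2, 9] sum 24, len 5
add 7: [7, 5, 1, 2, 9, 7] sum 31, len 6
add 2: [7, 5, 1, 2, 9, 7, 2] sum 33, len 7
add 0: [7, 5, 1, 2, 9, 7, 2, 0] sum 33, len 8
add 9: [5, 1, 2, 9, 7, 2, 0, 9] sum 35, len 8
add 9: [7, 2, 0, 9, 9] sum 27, len 5
add 5: [7, 2, 0, 9, 9, 5] sum 32, len 6
Longest length seen: 8.

8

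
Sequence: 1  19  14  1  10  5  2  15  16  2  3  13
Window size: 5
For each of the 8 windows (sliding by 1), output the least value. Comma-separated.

(1, 19, 14, 1, 10) → min 1
(19, 14, 1, 10, 5) → min 1
(14, 1, 10, 5, 2) → min 1
(1, 10, 5, 2, 15) → min 1
(10, 5, 2, 15, 16) → min 2
(5, 2, 15, 16, 2) → min 2
(2, 15, 16, 2, 3) → min 2
(15, 16, 2, 3, 13) → min 2

1, 1, 1, 1, 2, 2, 2, 2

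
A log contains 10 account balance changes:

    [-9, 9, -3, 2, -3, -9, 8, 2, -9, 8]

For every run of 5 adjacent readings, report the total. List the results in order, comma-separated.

-4, -4, -5, 0, -11, 0

Sliding a size-5 window across the 10 values:
-9 9 -3 2 -3 → sum -4
9 -3 2 -3 -9 → sum -4
-3 2 -3 -9 8 → sum -5
2 -3 -9 8 2 → sum 0
-3 -9 8 2 -9 → sum -11
-9 8 2 -9 8 → sum 0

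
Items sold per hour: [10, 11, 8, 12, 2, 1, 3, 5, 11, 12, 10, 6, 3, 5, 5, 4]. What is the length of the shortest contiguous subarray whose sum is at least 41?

4

add 10: running sum 10 < 41
add 11: running sum 21 < 41
add 8: running sum 29 < 41
add 12: shortest ending here [10, 11, 8, 12] sum 41, len 4
add 2: shortest ending here [10, 11, 8, 12, 2] sum 43, len 5
add 1: shortest ending here [10, 11, 8, 12, 2, 1] sum 44, len 6
add 3: shortest ending here [10, 11, 8, 12, 2, 1, 3] sum 47, len 7
add 5: shortest ending here [11, 8, 12, 2, 1, 3, 5] sum 42, len 7
add 11: shortest ending here [8, 12, 2, 1, 3, 5, 11] sum 42, len 7
add 12: shortest ending here [12, 2, 1, 3, 5, 11, 12] sum 46, len 7
add 10: shortest ending here [3, 5, 11, 12, 10] sum 41, len 5
add 6: shortest ending here [5, 11, 12, 10, 6] sum 44, len 5
add 3: shortest ending here [11, 12, 10, 6, 3] sum 42, len 5
add 5: shortest ending here [11, 12, 10, 6, 3, 5] sum 47, len 6
add 5: shortest ending here [12, 10, 6, 3, 5, 5] sum 41, len 6
add 4: shortest ending here [12, 10, 6, 3, 5, 5, 4] sum 45, len 7
Shortest qualifying length: 4.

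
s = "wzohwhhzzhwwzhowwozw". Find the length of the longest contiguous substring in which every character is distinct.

4

add w: [w] len 1
add z: [w, z] len 2
add o: [w, z, o] len 3
add h: [w, z, o, h] len 4
add w (repeat w, move left end past it): [z, o, h, w] len 4
add h (repeat h, move left end past it): [w, h] len 2
add h (repeat h, move left end past it): [h] len 1
add z: [h, z] len 2
add z (repeat z, move left end past it): [z] len 1
add h: [z, h] len 2
add w: [z, h, w] len 3
add w (repeat w, move left end past it): [w] len 1
add z: [w, z] len 2
add h: [w, z, h] len 3
add o: [w, z, h, o] len 4
add w (repeat w, move left end past it): [z, h, o, w] len 4
add w (repeat w, move left end past it): [w] len 1
add o: [w, o] len 2
add z: [w, o, z] len 3
add w (repeat w, move left end past it): [o, z, w] len 3
Longest all-distinct length: 4.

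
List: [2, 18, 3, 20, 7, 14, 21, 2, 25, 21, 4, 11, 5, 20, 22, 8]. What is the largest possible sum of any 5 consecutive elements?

83

(2, 18, 3, 20, 7) → sum 50
(18, 3, 20, 7, 14) → sum 62
(3, 20, 7, 14, 21) → sum 65
(20, 7, 14, 21, 2) → sum 64
(7, 14, 21, 2, 25) → sum 69
(14, 21, 2, 25, 21) → sum 83
(21, 2, 25, 21, 4) → sum 73
(2, 25, 21, 4, 11) → sum 63
(25, 21, 4, 11, 5) → sum 66
(21, 4, 11, 5, 20) → sum 61
(4, 11, 5, 20, 22) → sum 62
(11, 5, 20, 22, 8) → sum 66
Largest of these is 83.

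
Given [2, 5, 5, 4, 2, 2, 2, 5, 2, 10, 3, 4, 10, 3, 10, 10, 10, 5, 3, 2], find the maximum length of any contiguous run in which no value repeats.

[2] len 1
[2, 5] len 2
[5] len 1
[5, 4] len 2
[5, 4, 2] len 3
[2] len 1
[2] len 1
[2, 5] len 2
[5, 2] len 2
[5, 2, 10] len 3
[5, 2, 10, 3] len 4
[5, 2, 10, 3, 4] len 5
[3, 4, 10] len 3
[4, 10, 3] len 3
[3, 10] len 2
[10] len 1
[10] len 1
[10, 5] len 2
[10, 5, 3] len 3
[10, 5, 3, 2] len 4
Longest all-distinct length: 5.

5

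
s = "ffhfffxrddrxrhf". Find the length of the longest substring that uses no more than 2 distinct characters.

[f] 1 distinct, len 1
[f, f] 1 distinct, len 2
[f, f, h] 2 distinct, len 3
[f, f, h, f] 2 distinct, len 4
[f, f, h, f, f] 2 distinct, len 5
[f, f, h, f, f, f] 2 distinct, len 6
[f, f, f, x] 2 distinct, len 4
[x, r] 2 distinct, len 2
[r, d] 2 distinct, len 2
[r, d, d] 2 distinct, len 3
[r, d, d, r] 2 distinct, len 4
[r, x] 2 distinct, len 2
[r, x, r] 2 distinct, len 3
[r, h] 2 distinct, len 2
[h, f] 2 distinct, len 2
Longest length with ≤2 distinct: 6.

6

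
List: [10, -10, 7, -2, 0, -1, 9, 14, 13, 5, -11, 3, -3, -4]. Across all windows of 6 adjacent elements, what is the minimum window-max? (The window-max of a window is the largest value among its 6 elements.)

9

(10, -10, 7, -2, 0, -1) → max 10
(-10, 7, -2, 0, -1, 9) → max 9
(7, -2, 0, -1, 9, 14) → max 14
(-2, 0, -1, 9, 14, 13) → max 14
(0, -1, 9, 14, 13, 5) → max 14
(-1, 9, 14, 13, 5, -11) → max 14
(9, 14, 13, 5, -11, 3) → max 14
(14, 13, 5, -11, 3, -3) → max 14
(13, 5, -11, 3, -3, -4) → max 13
Minimum of these is 9.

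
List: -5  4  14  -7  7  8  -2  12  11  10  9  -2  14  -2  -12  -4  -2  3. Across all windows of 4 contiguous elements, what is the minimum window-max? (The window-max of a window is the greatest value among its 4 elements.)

-2

(-5, 4, 14, -7) → max 14
(4, 14, -7, 7) → max 14
(14, -7, 7, 8) → max 14
(-7, 7, 8, -2) → max 8
(7, 8, -2, 12) → max 12
(8, -2, 12, 11) → max 12
(-2, 12, 11, 10) → max 12
(12, 11, 10, 9) → max 12
(11, 10, 9, -2) → max 11
(10, 9, -2, 14) → max 14
(9, -2, 14, -2) → max 14
(-2, 14, -2, -12) → max 14
(14, -2, -12, -4) → max 14
(-2, -12, -4, -2) → max -2
(-12, -4, -2, 3) → max 3
Minimum of these is -2.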